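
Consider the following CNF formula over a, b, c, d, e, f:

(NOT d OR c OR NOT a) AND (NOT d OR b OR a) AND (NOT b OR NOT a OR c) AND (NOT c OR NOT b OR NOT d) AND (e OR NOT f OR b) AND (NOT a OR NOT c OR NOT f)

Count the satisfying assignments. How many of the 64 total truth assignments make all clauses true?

27

Case analysis on a and b:
  a=T, b=T: remaining (c,d,e,f) ∈ {(T,F,F,F); (T,F,T,F)} — 2.
  a=T, b=F: 7 of the 16 assignments to (c,d,e,f) work.
  a=F, b=T: e, f free; 3 ways for (c,d) × 2^2 = 12.
  a=F, b=F: c free; 3 ways for (d,e,f) × 2^1 = 6.
Total: 2 + 7 + 12 + 6 = 27.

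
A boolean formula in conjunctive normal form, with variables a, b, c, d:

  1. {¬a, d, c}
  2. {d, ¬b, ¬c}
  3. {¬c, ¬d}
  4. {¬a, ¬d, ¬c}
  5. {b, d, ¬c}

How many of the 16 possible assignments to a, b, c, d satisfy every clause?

6

Satisfying assignments:
  a=F b=F c=F d=F
  a=F b=F c=F d=T
  a=F b=T c=F d=F
  a=F b=T c=F d=T
  a=T b=F c=F d=T
  a=T b=T c=F d=T
That's 6 in total.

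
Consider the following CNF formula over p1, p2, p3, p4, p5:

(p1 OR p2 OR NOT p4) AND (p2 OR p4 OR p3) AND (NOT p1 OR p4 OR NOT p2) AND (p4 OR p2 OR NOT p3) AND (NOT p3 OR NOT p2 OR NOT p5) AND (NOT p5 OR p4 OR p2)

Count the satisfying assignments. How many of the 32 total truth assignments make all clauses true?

13

Split on p2, then p4.
  p2=T, p4=T: p1 free; 3 ways for (p3,p5) × 2^1 = 6.
  p2=T, p4=F: remaining (p1,p3,p5) ∈ {(F,F,F); (F,F,T); (F,T,F)} — 3.
  p2=F, p4=T: remaining (p1,p3,p5) ∈ {(T,F,F); (T,F,T); (T,T,F); (T,T,T)} — 4.
  p2=F, p4=F: a clause becomes empty — 0.
Total: 6 + 3 + 4 + 0 = 13.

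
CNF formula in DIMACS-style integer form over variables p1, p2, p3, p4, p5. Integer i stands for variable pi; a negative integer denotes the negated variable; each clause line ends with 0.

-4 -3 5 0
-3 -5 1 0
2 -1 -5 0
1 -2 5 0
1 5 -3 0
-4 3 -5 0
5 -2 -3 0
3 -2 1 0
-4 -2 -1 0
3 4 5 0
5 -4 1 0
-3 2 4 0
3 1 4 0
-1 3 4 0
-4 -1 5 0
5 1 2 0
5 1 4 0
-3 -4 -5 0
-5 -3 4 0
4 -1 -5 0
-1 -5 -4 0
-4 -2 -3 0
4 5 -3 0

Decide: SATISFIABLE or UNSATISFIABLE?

UNSATISFIABLE

p5 = True:
  p4 = True:
    propagation gives p3=True; an empty clause results — contradiction.
  p4 = False:
    propagation gives p3=False, p1=True; an empty clause results — contradiction.
p5 = False:
  p4 = True:
    propagation gives p3=False, p1=True; an empty clause results — contradiction.
  p4 = False:
    propagation gives p3=True; an empty clause results — contradiction.
Every branch closes, so no satisfying assignment exists.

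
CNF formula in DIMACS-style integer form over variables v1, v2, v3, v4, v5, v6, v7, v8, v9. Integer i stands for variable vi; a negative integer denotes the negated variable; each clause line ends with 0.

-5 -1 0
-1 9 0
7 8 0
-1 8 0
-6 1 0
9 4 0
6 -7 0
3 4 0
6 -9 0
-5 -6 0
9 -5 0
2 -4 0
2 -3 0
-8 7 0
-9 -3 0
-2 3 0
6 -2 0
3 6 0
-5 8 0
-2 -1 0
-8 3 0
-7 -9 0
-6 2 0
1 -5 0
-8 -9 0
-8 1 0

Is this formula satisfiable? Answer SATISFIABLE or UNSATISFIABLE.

v1 = True:
  propagation gives v5=False, v9=True, v8=True; an empty clause results — contradiction.
v1 = False:
  propagation gives v6=False, v7=False, v8=True; an empty clause results — contradiction.
Every branch closes, so no satisfying assignment exists.

UNSATISFIABLE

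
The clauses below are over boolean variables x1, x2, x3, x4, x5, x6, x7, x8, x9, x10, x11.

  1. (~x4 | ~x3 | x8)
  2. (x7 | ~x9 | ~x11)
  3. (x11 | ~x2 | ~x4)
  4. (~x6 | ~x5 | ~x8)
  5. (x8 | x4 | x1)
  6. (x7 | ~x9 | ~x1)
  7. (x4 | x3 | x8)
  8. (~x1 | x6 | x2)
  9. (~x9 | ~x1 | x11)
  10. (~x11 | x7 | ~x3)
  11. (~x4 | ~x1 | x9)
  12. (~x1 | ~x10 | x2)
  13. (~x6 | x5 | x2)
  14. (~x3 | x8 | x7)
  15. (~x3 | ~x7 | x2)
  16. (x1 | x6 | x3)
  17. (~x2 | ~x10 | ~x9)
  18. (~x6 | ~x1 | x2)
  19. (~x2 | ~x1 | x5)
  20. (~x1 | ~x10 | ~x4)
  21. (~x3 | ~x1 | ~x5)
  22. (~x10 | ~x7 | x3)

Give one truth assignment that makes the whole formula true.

Pure literal: x10 appears only negated; assign x10 = False.
Try x1 = True.
Branch on x2: take x2 = True.
  then x5 is forced to True.
  then x3 is forced to False.
For the remaining variables, x4 = False, x6 = False, x7 = True, x8 = True, x9 = True, x11 = True works.

x1=T, x2=T, x3=F, x4=F, x5=T, x6=F, x7=T, x8=T, x9=T, x10=F, x11=T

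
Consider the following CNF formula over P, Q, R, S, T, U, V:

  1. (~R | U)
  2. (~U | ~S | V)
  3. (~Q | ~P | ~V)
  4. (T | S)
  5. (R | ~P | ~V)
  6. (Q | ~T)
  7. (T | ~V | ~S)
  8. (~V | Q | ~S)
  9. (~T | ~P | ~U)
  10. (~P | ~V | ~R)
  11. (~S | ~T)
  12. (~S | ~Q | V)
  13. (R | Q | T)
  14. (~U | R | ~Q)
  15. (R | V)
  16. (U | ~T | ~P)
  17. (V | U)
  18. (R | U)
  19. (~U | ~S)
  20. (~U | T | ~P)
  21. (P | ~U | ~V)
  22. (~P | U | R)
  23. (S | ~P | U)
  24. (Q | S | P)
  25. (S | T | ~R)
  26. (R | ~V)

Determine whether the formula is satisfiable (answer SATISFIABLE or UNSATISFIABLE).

SATISFIABLE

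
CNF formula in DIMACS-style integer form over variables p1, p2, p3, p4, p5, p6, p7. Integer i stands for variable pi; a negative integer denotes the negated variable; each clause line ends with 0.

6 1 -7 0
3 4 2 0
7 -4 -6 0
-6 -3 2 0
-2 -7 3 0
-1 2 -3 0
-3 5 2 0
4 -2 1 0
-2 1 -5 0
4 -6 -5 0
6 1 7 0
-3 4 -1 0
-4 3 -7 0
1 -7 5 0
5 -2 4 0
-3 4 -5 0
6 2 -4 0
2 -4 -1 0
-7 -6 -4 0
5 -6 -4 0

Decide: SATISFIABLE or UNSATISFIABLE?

SATISFIABLE

Try p1 = True.
The remaining clauses are satisfied by p2 = True, p3 = True, p4 = True, p5 = True, p6 = False, p7 = False.
So p1=T, p2=T, p3=T, p4=T, p5=T, p6=F, p7=F is a satisfying assignment.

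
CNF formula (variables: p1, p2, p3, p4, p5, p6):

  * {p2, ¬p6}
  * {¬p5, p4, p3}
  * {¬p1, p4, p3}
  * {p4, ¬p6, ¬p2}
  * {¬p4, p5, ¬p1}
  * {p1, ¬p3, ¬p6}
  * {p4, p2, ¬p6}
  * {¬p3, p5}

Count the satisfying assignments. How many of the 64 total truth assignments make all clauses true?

20

Split on p4, then p3.
  p4=T, p3=T: 5 of the 16 assignments to (p1,p2,p5,p6) work.
  p4=T, p3=F: 9 of the 16 assignments to (p1,p2,p5,p6) work.
  p4=F, p3=T: remaining (p1,p2,p5,p6) ∈ {(F,F,T,F); (F,T,T,F); (T,F,T,F); (T,T,T,F)} — 4.
  p4=F, p3=F: remaining (p1,p2,p5,p6) ∈ {(F,F,F,F); (F,T,F,F)} — 2.
Total: 5 + 9 + 4 + 2 = 20.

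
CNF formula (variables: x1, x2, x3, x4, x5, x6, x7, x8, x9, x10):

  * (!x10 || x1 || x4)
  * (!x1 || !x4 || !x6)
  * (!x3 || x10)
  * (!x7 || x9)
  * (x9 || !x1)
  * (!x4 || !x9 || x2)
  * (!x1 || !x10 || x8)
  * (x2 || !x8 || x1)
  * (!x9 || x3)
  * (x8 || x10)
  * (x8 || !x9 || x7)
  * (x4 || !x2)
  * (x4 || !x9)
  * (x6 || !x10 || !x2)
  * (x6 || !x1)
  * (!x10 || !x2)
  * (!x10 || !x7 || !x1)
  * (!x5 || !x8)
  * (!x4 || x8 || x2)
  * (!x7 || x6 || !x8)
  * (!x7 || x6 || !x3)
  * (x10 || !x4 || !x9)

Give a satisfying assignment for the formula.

x5 occurs only negated in the remaining clauses — set x5 = False.
Set x1 = False and propagate.
Try x2 = True.
  then x4 is forced to True.
  then x10 is forced to False.
  then x3 is forced to False.
  then x9 is forced to False.
  then x7 is forced to False.
  then x8 is forced to True.
x6 is now unconstrained; take x6 = True.

x1=False  x2=True  x3=False  x4=True  x5=False  x6=True  x7=False  x8=True  x9=False  x10=False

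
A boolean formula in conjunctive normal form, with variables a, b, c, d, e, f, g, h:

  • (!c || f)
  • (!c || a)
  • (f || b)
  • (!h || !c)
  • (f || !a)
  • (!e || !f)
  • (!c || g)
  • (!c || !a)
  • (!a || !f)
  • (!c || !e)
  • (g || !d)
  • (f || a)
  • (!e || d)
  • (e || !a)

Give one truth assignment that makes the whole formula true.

Pure literal: b appears only positively; assign b = True.
Pure literal: c appears only negated; assign c = False.
Try a = False.
  then f is forced to True.
  then e is forced to False.
Set d = False and propagate.
g, h are now unconstrained; take g = False, h = False.
Every clause has at least one true literal under this assignment.

a=False  b=True  c=False  d=False  e=False  f=True  g=False  h=False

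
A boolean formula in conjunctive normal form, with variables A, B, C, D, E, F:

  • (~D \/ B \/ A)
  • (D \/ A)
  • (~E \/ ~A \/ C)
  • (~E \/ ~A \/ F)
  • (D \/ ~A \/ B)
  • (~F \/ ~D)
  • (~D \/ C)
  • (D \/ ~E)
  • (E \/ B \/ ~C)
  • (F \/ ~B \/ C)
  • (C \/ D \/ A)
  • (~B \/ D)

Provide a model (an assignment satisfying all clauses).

Try A = True.
The remaining clauses are satisfied by B = True, C = True, D = True, E = False, F = False.

A = True  B = True  C = True  D = True  E = False  F = False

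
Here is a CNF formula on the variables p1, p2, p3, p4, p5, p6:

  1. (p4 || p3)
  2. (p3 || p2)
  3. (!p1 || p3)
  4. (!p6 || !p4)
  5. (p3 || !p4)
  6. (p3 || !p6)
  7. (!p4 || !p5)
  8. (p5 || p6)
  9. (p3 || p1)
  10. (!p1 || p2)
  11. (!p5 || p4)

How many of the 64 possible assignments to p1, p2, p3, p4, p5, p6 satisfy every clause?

3

Satisfying assignments:
  p1=0 p2=0 p3=1 p4=0 p5=0 p6=1
  p1=0 p2=1 p3=1 p4=0 p5=0 p6=1
  p1=1 p2=1 p3=1 p4=0 p5=0 p6=1
That's 3 in total.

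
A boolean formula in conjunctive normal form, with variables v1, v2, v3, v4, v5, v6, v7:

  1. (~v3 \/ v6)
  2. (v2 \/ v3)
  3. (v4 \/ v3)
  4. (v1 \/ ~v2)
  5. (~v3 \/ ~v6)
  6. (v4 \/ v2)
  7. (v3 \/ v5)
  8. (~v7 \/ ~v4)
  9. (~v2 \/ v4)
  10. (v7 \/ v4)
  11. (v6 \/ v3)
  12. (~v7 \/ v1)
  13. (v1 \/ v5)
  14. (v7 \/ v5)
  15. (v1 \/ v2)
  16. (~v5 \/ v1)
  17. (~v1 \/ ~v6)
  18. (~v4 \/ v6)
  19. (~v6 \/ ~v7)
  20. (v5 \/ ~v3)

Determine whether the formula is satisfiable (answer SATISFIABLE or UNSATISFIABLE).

v3 = True:
  propagation gives v6=True; an empty clause results — contradiction.
v3 = False:
  propagation gives v2=True, v4=True, v1=True, v5=True; an empty clause results — contradiction.
Every branch closes, so no satisfying assignment exists.

UNSATISFIABLE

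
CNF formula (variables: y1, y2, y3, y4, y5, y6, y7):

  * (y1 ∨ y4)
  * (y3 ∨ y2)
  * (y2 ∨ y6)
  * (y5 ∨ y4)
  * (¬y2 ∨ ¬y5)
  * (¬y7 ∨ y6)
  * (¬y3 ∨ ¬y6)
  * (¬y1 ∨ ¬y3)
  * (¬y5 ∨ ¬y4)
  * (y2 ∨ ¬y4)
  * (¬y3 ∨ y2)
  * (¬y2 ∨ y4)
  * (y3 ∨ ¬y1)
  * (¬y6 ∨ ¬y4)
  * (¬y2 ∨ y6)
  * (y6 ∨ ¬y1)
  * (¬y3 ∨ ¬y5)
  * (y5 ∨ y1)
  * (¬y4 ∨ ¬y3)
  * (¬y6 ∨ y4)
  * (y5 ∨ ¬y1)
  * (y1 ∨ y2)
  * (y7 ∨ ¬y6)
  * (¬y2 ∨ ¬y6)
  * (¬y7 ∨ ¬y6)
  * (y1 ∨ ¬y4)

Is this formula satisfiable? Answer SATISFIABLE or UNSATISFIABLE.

UNSATISFIABLE

y6 = True:
  propagation gives y3=False, y2=True; an empty clause results — contradiction.
y6 = False:
  propagation gives y2=True; an empty clause results — contradiction.
Every branch closes, so no satisfying assignment exists.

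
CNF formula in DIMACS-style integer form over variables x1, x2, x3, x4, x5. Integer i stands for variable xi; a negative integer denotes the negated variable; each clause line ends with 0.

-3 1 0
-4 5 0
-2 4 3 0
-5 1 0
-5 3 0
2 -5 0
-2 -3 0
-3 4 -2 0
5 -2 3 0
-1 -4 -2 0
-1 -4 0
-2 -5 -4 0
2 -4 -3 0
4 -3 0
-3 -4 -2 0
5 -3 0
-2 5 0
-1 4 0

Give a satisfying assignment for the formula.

x1 = F, x2 = F, x3 = F, x4 = F, x5 = F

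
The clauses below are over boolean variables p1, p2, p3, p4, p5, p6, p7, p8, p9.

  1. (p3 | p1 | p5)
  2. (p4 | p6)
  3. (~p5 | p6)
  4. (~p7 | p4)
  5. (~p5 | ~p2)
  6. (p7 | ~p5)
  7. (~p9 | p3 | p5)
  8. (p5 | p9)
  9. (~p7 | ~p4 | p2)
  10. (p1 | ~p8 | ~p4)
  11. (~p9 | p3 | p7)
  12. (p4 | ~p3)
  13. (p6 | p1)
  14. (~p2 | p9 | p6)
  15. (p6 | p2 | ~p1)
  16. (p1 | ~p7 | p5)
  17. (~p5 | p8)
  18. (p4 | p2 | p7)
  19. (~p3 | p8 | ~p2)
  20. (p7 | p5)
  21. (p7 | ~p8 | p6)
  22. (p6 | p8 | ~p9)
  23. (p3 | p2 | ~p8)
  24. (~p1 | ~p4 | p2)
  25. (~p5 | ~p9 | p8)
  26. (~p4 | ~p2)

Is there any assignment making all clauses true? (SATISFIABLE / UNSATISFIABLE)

p5 = True:
  propagation gives p6=True, p2=False, p7=True, p4=True; an empty clause results — contradiction.
p5 = False:
  propagation gives p9=True, p3=True, p4=True, p7=True; an empty clause results — contradiction.
Every branch closes, so no satisfying assignment exists.

UNSATISFIABLE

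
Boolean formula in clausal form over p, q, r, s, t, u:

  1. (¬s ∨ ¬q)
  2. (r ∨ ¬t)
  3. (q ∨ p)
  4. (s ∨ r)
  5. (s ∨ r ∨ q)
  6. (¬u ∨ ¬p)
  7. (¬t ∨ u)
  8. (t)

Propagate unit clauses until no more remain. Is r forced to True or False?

True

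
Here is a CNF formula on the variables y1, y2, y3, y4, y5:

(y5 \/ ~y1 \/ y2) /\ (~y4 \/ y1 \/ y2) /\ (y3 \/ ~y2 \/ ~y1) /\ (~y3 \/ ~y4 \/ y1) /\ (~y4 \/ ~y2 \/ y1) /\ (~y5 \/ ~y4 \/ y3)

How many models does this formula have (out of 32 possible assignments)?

Split on y1, then y2.
  y1=1, y2=1: remaining (y3,y4,y5) ∈ {(1,0,0); (1,0,1); (1,1,0); (1,1,1)} — 4.
  y1=1, y2=0: remaining (y3,y4,y5) ∈ {(0,0,1); (1,0,1); (1,1,1)} — 3.
  y1=0, y2=1: remaining (y3,y4,y5) ∈ {(0,0,0); (0,0,1); (1,0,0); (1,0,1)} — 4.
  y1=0, y2=0: remaining (y3,y4,y5) ∈ {(0,0,0); (0,0,1); (1,0,0); (1,0,1)} — 4.
Total: 4 + 3 + 4 + 4 = 15.

15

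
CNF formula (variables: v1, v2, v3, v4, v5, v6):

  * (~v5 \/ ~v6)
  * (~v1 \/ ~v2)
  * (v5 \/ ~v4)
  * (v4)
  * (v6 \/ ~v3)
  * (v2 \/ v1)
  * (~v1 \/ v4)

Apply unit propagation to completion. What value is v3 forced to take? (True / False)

False

Unit clause (v4) sets v4 = True.
(v5 \/ ~v4): since v4 = True, the clause reduces to (v5). v5 = True.
(~v5 \/ ~v6) with v5 = True leaves only ~v6, so v6 = False.
(v6 \/ ~v3) with v6 = False leaves only ~v3, so v3 = False.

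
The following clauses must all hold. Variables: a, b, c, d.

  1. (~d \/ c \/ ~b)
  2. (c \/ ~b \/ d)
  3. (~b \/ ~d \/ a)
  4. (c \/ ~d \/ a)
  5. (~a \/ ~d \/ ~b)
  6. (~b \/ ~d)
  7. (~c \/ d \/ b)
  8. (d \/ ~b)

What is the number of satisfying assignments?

Satisfying assignments:
  a=F b=F c=F d=F
  a=F b=F c=T d=T
  a=T b=F c=F d=F
  a=T b=F c=F d=T
  a=T b=F c=T d=T
That's 5 in total.

5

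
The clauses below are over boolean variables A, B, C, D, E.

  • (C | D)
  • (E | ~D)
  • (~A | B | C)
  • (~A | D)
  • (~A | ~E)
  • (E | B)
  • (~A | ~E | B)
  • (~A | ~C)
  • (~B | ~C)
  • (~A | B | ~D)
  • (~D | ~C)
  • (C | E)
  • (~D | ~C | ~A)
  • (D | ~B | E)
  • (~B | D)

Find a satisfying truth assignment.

A=F, B=F, C=F, D=T, E=T

Check each clause:
  1. (D | C) — D is true.
  2. (E | ~D) — E is true.
  3. (~A | C | B) — ~A is true.
  4. (D | ~A) — D is true.
  5. (~E | ~A) — ~A is true.
  6. (B | E) — E is true.
  7. (B | ~A | ~E) — ~A is true.
  8. (~A | ~C) — ~C is true.
  9. (~C | ~B) — ~C is true.
  10. (B | ~D | ~A) — ~A is true.
  11. (~D | ~C) — ~C is true.
  12. (C | E) — E is true.
  13. (~C | ~A | ~D) — ~C is true.
  14. (D | ~B | E) — D is true.
  15. (D | ~B) — D is true.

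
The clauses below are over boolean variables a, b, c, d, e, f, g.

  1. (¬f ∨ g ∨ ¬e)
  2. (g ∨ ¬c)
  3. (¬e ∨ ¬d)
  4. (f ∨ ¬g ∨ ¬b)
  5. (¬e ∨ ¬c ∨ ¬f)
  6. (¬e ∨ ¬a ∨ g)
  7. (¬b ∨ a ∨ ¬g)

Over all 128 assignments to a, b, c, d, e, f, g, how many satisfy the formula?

45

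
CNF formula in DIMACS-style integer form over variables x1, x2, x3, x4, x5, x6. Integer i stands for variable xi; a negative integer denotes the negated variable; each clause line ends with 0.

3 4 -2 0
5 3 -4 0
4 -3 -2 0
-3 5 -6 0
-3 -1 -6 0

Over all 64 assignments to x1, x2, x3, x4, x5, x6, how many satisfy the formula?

Case analysis on x3 and x4:
  x3=1, x4=1: x2 free; 5 ways for (x1,x5,x6) × 2^1 = 10.
  x3=1, x4=0: 5 of the 16 assignments to (x1,x2,x5,x6) work.
  x3=0, x4=1: forces x5=1; x1, x2, x6 free → 2^3 = 8.
  x3=0, x4=0: forces x2=0; x1, x5, x6 free → 2^3 = 8.
Total: 10 + 5 + 8 + 8 = 31.

31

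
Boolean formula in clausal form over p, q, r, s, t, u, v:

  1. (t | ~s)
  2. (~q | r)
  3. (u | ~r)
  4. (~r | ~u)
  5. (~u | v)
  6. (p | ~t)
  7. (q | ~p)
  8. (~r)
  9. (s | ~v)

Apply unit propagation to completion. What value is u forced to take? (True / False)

(~r) stands alone — r = False.
In (~q | r), r is now false; ~q must hold, so q = False.
From (~p | q) and q = False: p = False.
(~t | p): since p = False, the clause reduces to (~t). t = False.
(~s | t) with t = False leaves only ~s, so s = False.
(s | ~v): since s = False, the clause reduces to (~v). v = False.
(~u | v): since v = False, the clause reduces to (~u). u = False.

False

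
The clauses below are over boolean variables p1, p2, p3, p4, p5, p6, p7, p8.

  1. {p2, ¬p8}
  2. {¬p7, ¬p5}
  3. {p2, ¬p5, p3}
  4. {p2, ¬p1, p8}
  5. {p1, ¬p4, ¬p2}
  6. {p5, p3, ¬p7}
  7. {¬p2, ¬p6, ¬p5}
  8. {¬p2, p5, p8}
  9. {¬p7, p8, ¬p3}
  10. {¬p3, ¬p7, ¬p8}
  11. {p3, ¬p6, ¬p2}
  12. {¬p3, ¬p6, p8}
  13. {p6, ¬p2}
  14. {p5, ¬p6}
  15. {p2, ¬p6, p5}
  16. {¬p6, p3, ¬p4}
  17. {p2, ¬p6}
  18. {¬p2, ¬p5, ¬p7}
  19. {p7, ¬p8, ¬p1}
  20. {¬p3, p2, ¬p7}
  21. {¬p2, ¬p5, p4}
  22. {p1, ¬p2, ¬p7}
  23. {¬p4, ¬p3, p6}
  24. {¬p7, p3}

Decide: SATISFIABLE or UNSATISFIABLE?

SATISFIABLE

Set p1 = False and propagate.
For the remaining variables, p2 = False, p3 = False, p4 = True, p5 = False, p6 = False, p7 = False, p8 = False works.
So p1=F, p2=F, p3=F, p4=T, p5=F, p6=F, p7=F, p8=F is a satisfying assignment.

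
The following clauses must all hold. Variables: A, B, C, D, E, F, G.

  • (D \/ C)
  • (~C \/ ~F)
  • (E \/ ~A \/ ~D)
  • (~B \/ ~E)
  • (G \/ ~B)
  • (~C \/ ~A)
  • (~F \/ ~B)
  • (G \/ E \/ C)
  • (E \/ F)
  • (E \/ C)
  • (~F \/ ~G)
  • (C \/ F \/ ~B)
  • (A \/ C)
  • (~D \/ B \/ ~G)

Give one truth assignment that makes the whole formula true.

A=0, B=0, C=1, D=1, E=1, F=0, G=0

Try A = False.
  then C is forced to True.
  then F is forced to False.
  then E is forced to True.
  then B is forced to False.
Try D = True.
  then G is forced to False.
Every clause has at least one true literal under this assignment.
Check each clause:
  1. (D \/ C) — C is true.
  2. (~C \/ ~F) — ~F is true.
  3. (E \/ ~A \/ ~D) — E is true.
  4. (~E \/ ~B) — ~B is true.
  5. (~B \/ G) — ~B is true.
  6. (~C \/ ~A) — ~A is true.
  7. (~B \/ ~F) — ~F is true.
  8. (C \/ E \/ G) — C is true.
  9. (E \/ F) — E is true.
  10. (C \/ E) — C is true.
  11. (~G \/ ~F) — ~G is true.
  12. (F \/ C \/ ~B) — C is true.
  13. (A \/ C) — C is true.
  14. (B \/ ~G \/ ~D) — ~G is true.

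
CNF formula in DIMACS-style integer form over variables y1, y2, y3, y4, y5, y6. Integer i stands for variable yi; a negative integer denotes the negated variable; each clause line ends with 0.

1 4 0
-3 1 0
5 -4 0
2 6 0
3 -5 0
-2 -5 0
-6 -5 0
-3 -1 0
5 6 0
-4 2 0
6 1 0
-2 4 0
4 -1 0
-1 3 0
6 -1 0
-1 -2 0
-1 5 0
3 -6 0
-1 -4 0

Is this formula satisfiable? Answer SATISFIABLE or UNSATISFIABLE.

UNSATISFIABLE

y1 = True:
  propagation gives y3=False; an empty clause results — contradiction.
y1 = False:
  propagation gives y4=True, y3=False, y5=True; an empty clause results — contradiction.
Every branch closes, so no satisfying assignment exists.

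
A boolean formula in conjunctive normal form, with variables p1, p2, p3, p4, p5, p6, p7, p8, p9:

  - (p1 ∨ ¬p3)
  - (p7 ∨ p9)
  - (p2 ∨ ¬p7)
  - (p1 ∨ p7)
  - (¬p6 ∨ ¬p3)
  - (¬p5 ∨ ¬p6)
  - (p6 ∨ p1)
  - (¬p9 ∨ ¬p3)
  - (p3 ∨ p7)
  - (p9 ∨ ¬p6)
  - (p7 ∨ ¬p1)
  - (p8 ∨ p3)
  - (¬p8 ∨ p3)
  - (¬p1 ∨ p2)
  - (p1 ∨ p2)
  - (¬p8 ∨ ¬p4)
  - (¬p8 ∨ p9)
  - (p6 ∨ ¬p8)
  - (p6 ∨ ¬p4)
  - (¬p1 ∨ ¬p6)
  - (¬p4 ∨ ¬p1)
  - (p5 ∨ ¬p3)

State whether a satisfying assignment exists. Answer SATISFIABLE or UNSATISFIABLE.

SATISFIABLE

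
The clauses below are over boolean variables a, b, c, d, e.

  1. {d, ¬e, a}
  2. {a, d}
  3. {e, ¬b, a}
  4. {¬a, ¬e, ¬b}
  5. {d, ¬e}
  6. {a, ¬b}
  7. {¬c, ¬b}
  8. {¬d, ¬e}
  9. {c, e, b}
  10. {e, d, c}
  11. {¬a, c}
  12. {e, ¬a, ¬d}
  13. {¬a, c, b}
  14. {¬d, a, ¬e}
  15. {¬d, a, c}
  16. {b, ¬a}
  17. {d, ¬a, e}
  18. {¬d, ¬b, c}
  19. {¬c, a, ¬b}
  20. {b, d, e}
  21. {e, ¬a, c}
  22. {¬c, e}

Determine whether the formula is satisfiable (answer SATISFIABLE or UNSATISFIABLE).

UNSATISFIABLE

a = True:
  propagation gives c=True, b=False; an empty clause results — contradiction.
a = False:
  propagation gives d=True, b=False, e=False, c=True; an empty clause results — contradiction.
Every branch closes, so no satisfying assignment exists.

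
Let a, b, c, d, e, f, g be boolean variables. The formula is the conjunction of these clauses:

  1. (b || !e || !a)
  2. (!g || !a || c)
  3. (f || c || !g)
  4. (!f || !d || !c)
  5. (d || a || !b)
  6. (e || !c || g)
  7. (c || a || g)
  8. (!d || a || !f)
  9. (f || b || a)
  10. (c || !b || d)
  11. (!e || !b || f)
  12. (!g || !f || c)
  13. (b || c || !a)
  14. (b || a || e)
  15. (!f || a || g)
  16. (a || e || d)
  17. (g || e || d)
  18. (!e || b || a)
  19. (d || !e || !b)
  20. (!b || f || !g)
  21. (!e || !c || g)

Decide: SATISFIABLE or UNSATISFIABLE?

SATISFIABLE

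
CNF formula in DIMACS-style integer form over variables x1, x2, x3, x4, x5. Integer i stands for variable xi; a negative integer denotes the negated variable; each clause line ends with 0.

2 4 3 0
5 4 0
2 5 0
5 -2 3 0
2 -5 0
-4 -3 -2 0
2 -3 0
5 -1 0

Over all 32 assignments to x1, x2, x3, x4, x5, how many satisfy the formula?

6

The models are:
  x1=F x2=T x3=F x4=F x5=T
  x1=F x2=T x3=F x4=T x5=T
  x1=F x2=T x3=T x4=F x5=T
  x1=T x2=T x3=F x4=F x5=T
  x1=T x2=T x3=F x4=T x5=T
  x1=T x2=T x3=T x4=F x5=T
Count: 6.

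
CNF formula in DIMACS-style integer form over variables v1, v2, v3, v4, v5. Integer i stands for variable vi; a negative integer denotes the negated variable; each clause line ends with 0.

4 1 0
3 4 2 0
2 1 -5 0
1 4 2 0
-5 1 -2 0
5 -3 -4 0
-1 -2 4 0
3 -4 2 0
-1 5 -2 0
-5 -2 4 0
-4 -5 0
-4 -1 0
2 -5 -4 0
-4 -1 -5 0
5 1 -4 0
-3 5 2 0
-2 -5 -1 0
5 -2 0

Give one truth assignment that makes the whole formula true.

v1 = T  v2 = F  v3 = T  v4 = F  v5 = T

Branch on v1: take v1 = True.
  then v4 is forced to False.
  then v2 is forced to False.
  then v3 is forced to True.
  then v5 is forced to True.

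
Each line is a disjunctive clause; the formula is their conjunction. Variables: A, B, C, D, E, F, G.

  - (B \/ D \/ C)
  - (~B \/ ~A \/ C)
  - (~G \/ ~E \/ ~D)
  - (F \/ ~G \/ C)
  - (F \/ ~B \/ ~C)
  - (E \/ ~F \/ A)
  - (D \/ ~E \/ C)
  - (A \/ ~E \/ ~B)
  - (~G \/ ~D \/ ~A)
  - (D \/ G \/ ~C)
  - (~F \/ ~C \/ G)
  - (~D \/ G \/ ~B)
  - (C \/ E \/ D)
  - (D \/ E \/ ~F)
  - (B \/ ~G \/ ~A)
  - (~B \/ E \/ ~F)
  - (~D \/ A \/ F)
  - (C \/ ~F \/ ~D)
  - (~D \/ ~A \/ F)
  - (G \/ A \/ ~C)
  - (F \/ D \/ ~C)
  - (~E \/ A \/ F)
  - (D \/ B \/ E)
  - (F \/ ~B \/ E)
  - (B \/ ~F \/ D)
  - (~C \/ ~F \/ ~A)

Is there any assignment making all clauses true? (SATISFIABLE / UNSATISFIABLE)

UNSATISFIABLE

D = True:
  F = True:
    propagation gives C=True, G=True, E=False, A=True; an empty clause results — contradiction.
  F = False:
    propagation gives A=True; an empty clause results — contradiction.
D = False:
  C = True:
    propagation gives G=True, F=True, E=True, B=True; an empty clause results — contradiction.
  C = False:
    propagation gives B=True, A=False, E=False; an empty clause results — contradiction.
Every branch closes, so no satisfying assignment exists.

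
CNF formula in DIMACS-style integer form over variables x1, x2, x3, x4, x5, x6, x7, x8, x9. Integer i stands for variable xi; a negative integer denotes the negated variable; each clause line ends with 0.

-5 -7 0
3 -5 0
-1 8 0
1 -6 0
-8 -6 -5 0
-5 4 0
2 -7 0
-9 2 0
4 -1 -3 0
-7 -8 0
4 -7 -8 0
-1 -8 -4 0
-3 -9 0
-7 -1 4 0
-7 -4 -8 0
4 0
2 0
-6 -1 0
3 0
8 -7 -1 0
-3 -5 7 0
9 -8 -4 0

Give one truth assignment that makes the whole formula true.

x1=0, x2=1, x3=1, x4=1, x5=0, x6=0, x7=0, x8=0, x9=0

(x4) is a unit clause, so x4 = True.
The clause (x2) is unit: x2 must be True.
(x3) is a unit clause, so x3 = True.
The clause (¬x9) is unit: x9 must be False.
Unit propagation: (¬x8) forces x8 = False.
Unit propagation: (¬x1) forces x1 = False.
(¬x6) is a unit clause, so x6 = False.
x5 occurs only negated in the remaining clauses — set x5 = False.
x7 is now unconstrained; take x7 = False.
Check each clause:
  1. {¬x7, ¬x5} — ¬x7 is true.
  2. {x3, ¬x5} — x3 is true.
  3. {x8, ¬x1} — ¬x1 is true.
  4. {¬x6, x1} — ¬x6 is true.
  5. {¬x6, ¬x8, ¬x5} — ¬x8 is true.
  6. {¬x5, x4} — ¬x5 is true.
  7. {x2, ¬x7} — ¬x7 is true.
  8. {x2, ¬x9} — x2 is true.
  9. {¬x1, ¬x3, x4} — x4 is true.
  10. {¬x8, ¬x7} — ¬x8 is true.
  11. {x4, ¬x7, ¬x8} — ¬x8 is true.
  12. {¬x1, ¬x4, ¬x8} — ¬x8 is true.
  13. {¬x3, ¬x9} — ¬x9 is true.
  14. {¬x7, x4, ¬x1} — ¬x7 is true.
  15. {¬x4, ¬x7, ¬x8} — ¬x8 is true.
  16. {x4} — x4 is true.
  17. {x2} — x2 is true.
  18. {¬x1, ¬x6} — ¬x6 is true.
  19. {x3} — x3 is true.
  20. {x8, ¬x1, ¬x7} — ¬x7 is true.
  21. {x7, ¬x5, ¬x3} — ¬x5 is true.
  22. {x9, ¬x8, ¬x4} — ¬x8 is true.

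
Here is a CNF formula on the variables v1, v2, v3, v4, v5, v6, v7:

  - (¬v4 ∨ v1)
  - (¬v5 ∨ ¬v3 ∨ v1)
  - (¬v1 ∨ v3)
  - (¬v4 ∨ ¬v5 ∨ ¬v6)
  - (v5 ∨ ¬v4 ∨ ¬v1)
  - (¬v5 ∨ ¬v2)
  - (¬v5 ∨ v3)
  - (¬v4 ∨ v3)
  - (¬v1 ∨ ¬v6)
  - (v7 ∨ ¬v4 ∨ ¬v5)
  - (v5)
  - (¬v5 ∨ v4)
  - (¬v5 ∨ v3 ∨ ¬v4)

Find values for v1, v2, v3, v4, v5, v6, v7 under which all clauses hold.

v1 = True, v2 = False, v3 = True, v4 = True, v5 = True, v6 = False, v7 = True

Unit propagation: (v5) forces v5 = True.
Unit propagation: (¬v2) forces v2 = False.
Unit propagation: (v3) forces v3 = True.
The clause (v1) is unit: v1 must be True.
(¬v6) is a unit clause, so v6 = False.
The clause (v4) is unit: v4 must be True.
Unit propagation: (v7) forces v7 = True.
Every clause has at least one true literal under this assignment.
Check each clause:
  1. (v1 ∨ ¬v4) — v1 is true.
  2. (¬v3 ∨ v1 ∨ ¬v5) — v1 is true.
  3. (¬v1 ∨ v3) — v3 is true.
  4. (¬v4 ∨ ¬v5 ∨ ¬v6) — ¬v6 is true.
  5. (¬v1 ∨ v5 ∨ ¬v4) — v5 is true.
  6. (¬v2 ∨ ¬v5) — ¬v2 is true.
  7. (¬v5 ∨ v3) — v3 is true.
  8. (¬v4 ∨ v3) — v3 is true.
  9. (¬v6 ∨ ¬v1) — ¬v6 is true.
  10. (v7 ∨ ¬v4 ∨ ¬v5) — v7 is true.
  11. (v5) — v5 is true.
  12. (v4 ∨ ¬v5) — v4 is true.
  13. (v3 ∨ ¬v4 ∨ ¬v5) — v3 is true.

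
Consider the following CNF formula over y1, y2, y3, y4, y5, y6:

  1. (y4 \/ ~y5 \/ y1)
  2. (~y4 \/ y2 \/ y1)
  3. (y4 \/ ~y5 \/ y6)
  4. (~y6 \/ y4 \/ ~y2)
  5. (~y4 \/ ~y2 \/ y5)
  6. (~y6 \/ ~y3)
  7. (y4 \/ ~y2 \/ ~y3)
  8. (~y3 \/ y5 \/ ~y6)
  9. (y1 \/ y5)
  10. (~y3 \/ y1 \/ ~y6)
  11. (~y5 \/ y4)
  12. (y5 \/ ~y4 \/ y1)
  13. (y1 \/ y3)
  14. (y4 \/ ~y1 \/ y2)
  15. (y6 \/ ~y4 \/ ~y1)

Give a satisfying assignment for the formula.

y1=True, y2=False, y3=False, y4=True, y5=False, y6=True

Branch on y1: take y1 = True.
For the remaining variables, y2 = False, y3 = False, y4 = True, y5 = False, y6 = True works.
Every clause has at least one true literal under this assignment.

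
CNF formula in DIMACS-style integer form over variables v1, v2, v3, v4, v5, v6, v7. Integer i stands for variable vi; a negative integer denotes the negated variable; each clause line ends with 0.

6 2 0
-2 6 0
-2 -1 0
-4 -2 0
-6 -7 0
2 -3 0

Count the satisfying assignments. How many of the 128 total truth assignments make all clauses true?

Case analysis on v2 and v6:
  v2=T, v6=T: remaining (v1,v3,v4,v5,v7) ∈ {(F,F,F,F,F); (F,F,F,T,F); (F,T,F,F,F); (F,T,F,T,F)} — 4.
  v2=T, v6=F: a clause becomes empty — 0.
  v2=F, v6=T: forces v3=F; v7=F; v1, v4, v5 free → 2^3 = 8.
  v2=F, v6=F: a clause becomes empty — 0.
Total: 4 + 0 + 8 + 0 = 12.

12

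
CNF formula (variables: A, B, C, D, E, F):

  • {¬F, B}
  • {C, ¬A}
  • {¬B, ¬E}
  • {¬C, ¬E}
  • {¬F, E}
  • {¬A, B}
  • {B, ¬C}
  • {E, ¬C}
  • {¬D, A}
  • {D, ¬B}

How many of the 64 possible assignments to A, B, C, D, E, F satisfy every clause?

2

Satisfying assignments:
  A=F B=F C=F D=F E=F F=F
  A=F B=F C=F D=F E=T F=F
That's 2 in total.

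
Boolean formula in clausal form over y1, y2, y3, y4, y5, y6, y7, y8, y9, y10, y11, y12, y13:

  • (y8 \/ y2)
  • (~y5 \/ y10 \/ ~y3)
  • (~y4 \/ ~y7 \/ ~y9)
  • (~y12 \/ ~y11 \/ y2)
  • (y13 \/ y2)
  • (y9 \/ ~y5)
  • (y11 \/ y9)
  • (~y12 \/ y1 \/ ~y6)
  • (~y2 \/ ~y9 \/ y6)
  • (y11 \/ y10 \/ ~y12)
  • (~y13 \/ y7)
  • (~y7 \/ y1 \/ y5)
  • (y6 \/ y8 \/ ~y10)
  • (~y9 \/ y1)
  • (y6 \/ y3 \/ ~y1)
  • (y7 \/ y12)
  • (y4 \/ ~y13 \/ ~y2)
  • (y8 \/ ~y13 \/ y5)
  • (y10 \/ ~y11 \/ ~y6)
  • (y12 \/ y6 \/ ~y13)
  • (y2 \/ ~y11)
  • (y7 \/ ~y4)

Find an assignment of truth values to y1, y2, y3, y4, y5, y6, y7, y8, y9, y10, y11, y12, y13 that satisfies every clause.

y1 = True  y2 = True  y3 = False  y4 = False  y5 = False  y6 = True  y7 = True  y8 = True  y9 = True  y10 = True  y11 = True  y12 = True  y13 = False

y8 occurs only positively in the remaining clauses — set y8 = True.
Try y1 = True.
Branch on y2: take y2 = True.
The remaining clauses are satisfied by y3 = False, y4 = False, y5 = False, y6 = True, y7 = True, y9 = True, y10 = True, y11 = True, y12 = True, y13 = False.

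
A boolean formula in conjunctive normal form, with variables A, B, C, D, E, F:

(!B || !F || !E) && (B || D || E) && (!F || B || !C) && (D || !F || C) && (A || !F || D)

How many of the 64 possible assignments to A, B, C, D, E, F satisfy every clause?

37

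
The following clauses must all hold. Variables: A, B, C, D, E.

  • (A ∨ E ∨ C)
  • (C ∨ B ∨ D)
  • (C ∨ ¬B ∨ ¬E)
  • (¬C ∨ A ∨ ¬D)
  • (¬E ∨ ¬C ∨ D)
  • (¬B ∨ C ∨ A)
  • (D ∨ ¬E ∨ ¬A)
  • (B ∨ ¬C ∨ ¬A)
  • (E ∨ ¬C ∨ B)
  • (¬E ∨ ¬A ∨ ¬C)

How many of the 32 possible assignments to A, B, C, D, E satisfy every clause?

8

Case analysis on C and A:
  C=1, A=1: remaining (B,D,E) ∈ {(1,0,0); (1,1,0)} — 2.
  C=1, A=0: remaining (B,D,E) ∈ {(1,0,0)} — 1.
  C=0, A=1: remaining (B,D,E) ∈ {(0,1,0); (0,1,1); (1,0,0); (1,1,0)} — 4.
  C=0, A=0: remaining (B,D,E) ∈ {(0,1,1)} — 1.
Total: 2 + 1 + 4 + 1 = 8.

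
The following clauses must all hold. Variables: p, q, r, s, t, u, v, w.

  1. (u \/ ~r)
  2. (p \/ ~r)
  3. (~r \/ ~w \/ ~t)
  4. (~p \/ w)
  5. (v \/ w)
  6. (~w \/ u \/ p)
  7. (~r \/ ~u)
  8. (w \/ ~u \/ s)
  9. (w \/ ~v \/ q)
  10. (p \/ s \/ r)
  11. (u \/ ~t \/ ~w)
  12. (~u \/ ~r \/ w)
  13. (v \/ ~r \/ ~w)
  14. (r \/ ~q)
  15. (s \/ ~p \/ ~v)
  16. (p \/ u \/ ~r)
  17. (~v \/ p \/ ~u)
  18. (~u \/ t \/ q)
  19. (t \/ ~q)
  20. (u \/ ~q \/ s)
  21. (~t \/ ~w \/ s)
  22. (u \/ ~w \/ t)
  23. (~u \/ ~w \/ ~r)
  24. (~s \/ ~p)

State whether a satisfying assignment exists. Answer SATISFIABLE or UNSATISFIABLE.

SATISFIABLE

Set p = False and propagate.
  then r is forced to False.
  then s is forced to True.
  then q is forced to False.
Try t = True.
Set u = True and propagate.
  then v is forced to False.
  then w is forced to True.
Every clause has at least one true literal under this assignment.
So p=F, q=F, r=F, s=T, t=T, u=T, v=F, w=T is a satisfying assignment.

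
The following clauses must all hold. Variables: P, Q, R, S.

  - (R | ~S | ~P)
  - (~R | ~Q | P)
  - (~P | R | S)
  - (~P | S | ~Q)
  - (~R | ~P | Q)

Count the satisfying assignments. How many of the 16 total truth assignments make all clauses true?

7

Split on P, then R.
  P=1, R=1: remaining (Q,S) ∈ {(1,1)} — 1.
  P=1, R=0: a clause becomes empty — 0.
  P=0, R=1: remaining (Q,S) ∈ {(0,0); (0,1)} — 2.
  P=0, R=0: remaining (Q,S) ∈ {(0,0); (0,1); (1,0); (1,1)} — 4.
Total: 1 + 0 + 2 + 4 = 7.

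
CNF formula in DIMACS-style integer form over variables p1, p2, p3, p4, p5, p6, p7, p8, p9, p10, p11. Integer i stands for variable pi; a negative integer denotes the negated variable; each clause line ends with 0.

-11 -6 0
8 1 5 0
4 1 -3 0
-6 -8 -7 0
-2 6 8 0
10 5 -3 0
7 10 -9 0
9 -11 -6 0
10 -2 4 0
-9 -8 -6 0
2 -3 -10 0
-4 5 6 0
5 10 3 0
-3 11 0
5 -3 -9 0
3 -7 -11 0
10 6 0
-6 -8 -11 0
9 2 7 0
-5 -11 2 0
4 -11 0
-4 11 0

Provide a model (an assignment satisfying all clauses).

Try p1 = False.
For the remaining variables, p2 = True, p3 = False, p4 = False, p5 = True, p6 = True, p7 = False, p8 = True, p9 = False, p10 = True, p11 = False works.
Every clause has at least one true literal under this assignment.

p1=F, p2=T, p3=F, p4=F, p5=T, p6=T, p7=F, p8=T, p9=F, p10=T, p11=F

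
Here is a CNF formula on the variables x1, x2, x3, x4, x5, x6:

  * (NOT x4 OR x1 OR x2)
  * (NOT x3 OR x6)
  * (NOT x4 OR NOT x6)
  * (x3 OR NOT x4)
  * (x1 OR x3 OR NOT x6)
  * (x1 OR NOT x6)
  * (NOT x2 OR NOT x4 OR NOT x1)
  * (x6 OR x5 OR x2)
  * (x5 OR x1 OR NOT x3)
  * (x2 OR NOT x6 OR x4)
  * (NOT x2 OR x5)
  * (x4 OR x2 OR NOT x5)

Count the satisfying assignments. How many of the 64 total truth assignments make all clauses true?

4

The models are:
  x1=F x2=T x3=F x4=F x5=T x6=F
  x1=T x2=T x3=F x4=F x5=T x6=F
  x1=T x2=T x3=F x4=F x5=T x6=T
  x1=T x2=T x3=T x4=F x5=T x6=T
Count: 4.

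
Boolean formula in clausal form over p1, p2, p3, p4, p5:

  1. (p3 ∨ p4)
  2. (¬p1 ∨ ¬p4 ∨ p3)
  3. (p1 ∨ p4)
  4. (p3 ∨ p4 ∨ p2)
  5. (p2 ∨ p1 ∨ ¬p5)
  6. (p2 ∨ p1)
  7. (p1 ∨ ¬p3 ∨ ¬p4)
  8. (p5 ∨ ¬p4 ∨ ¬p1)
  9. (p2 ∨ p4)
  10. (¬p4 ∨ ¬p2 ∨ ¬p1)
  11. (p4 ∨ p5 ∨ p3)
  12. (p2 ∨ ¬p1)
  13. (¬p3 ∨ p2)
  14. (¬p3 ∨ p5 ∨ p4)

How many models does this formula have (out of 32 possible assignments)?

3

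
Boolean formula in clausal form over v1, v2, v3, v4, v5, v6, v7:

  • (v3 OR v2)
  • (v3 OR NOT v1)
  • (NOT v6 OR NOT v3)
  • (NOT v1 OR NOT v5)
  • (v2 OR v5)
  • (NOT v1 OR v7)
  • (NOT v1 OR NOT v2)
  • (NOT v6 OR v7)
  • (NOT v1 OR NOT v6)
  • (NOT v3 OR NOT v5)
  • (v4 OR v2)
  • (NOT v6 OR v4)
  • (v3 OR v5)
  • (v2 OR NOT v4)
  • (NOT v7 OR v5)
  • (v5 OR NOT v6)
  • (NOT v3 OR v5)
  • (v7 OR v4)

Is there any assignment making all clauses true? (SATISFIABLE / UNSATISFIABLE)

Pure literal: v1 appears only negated; assign v1 = False.
v6 occurs only negated in the remaining clauses — set v6 = False.
Branch on v2: take v2 = True.
The remaining clauses are satisfied by v3 = False, v4 = True, v5 = True, v7 = False.
Every clause has at least one true literal under this assignment.
So v1=0, v2=1, v3=0, v4=1, v5=1, v6=0, v7=0 is a satisfying assignment.

SATISFIABLE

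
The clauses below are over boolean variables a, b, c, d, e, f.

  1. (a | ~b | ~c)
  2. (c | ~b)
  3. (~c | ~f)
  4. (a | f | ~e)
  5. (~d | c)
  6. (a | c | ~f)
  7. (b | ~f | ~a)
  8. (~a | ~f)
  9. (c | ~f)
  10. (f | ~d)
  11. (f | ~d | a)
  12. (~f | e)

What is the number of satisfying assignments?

Split on f, then a.
  f=T, a=T: a clause becomes empty — 0.
  f=T, a=F: a clause becomes empty — 0.
  f=F, a=T: e free; 3 ways for (b,c,d) × 2^1 = 6.
  f=F, a=F: remaining (b,c,d,e) ∈ {(F,F,F,F); (F,T,F,F)} — 2.
Total: 0 + 0 + 6 + 2 = 8.

8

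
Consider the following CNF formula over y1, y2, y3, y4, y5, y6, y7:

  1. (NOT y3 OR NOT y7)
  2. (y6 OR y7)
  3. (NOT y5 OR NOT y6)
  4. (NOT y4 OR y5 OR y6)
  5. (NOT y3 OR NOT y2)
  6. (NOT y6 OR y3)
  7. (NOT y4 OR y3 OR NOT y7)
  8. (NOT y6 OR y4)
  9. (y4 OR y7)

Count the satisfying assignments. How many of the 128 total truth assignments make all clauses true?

10

Case analysis on y6 and y3:
  y6=T, y3=T: remaining (y1,y2,y4,y5,y7) ∈ {(F,F,T,F,F); (T,F,T,F,F)} — 2.
  y6=T, y3=F: a clause becomes empty — 0.
  y6=F, y3=T: a clause becomes empty — 0.
  y6=F, y3=F: forces y4=F; y7=T; y1, y2, y5 free → 2^3 = 8.
Total: 2 + 0 + 0 + 8 = 10.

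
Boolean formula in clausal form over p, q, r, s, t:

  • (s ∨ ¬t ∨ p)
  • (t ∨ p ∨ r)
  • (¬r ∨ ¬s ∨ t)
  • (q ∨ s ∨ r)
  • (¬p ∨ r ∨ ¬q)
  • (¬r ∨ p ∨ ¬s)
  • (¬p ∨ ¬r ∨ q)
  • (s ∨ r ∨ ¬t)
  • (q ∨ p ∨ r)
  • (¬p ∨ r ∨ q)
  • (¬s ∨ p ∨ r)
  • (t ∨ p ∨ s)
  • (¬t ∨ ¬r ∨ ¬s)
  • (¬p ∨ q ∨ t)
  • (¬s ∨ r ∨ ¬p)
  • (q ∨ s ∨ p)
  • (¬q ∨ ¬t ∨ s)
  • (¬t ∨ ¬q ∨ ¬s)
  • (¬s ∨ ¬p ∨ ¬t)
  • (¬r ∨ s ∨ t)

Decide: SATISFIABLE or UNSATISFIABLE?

UNSATISFIABLE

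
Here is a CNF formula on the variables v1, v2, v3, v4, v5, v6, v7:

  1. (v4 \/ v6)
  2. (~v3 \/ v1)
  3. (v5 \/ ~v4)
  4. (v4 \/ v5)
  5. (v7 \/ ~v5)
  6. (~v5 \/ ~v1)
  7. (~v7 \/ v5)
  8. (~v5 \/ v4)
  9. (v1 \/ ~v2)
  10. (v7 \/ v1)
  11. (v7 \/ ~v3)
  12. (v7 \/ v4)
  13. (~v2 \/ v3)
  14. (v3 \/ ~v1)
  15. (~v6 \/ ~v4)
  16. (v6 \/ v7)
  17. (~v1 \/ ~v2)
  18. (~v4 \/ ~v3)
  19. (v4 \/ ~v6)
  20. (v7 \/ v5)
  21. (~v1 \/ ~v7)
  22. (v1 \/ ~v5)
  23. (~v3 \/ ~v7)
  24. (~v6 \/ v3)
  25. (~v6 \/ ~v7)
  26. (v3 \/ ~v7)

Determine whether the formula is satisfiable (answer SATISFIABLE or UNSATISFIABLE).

UNSATISFIABLE

v7 = True:
  propagation gives v5=True, v1=False; an empty clause results — contradiction.
v7 = False:
  propagation gives v5=False; an empty clause results — contradiction.
Every branch closes, so no satisfying assignment exists.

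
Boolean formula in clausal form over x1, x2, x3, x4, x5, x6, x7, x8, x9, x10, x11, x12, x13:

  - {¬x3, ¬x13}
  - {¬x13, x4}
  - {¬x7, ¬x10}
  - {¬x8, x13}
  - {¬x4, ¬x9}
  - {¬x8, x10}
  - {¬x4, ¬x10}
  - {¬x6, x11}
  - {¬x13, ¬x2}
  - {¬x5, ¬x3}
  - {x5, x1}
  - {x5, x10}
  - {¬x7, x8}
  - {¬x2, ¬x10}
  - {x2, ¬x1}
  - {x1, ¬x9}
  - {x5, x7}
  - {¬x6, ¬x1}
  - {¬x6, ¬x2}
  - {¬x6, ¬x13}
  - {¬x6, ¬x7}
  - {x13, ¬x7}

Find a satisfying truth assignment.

x1=F, x2=F, x3=F, x4=F, x5=T, x6=T, x7=F, x8=F, x9=F, x10=F, x11=T, x12=F, x13=F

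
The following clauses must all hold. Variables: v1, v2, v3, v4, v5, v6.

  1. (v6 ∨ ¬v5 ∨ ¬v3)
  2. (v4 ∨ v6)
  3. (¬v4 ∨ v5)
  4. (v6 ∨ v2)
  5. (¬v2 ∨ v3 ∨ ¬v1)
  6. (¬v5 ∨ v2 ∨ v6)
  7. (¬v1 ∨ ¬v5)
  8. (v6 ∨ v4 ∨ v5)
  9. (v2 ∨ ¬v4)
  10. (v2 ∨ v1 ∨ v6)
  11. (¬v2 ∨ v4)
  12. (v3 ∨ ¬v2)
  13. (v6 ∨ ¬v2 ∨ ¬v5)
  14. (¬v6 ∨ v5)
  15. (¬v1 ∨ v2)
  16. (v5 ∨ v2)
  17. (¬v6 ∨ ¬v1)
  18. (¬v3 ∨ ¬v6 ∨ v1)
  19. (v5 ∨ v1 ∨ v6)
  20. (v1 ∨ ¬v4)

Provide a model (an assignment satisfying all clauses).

v1=0, v2=0, v3=0, v4=0, v5=1, v6=1

Check each clause:
  1. (¬v5 ∨ v6 ∨ ¬v3) — ¬v3 is true.
  2. (v6 ∨ v4) — v6 is true.
  3. (¬v4 ∨ v5) — ¬v4 is true.
  4. (v6 ∨ v2) — v6 is true.
  5. (v3 ∨ ¬v1 ∨ ¬v2) — ¬v1 is true.
  6. (v2 ∨ ¬v5 ∨ v6) — v6 is true.
  7. (¬v1 ∨ ¬v5) — ¬v1 is true.
  8. (v4 ∨ v5 ∨ v6) — v5 is true.
  9. (¬v4 ∨ v2) — ¬v4 is true.
  10. (v6 ∨ v1 ∨ v2) — v6 is true.
  11. (¬v2 ∨ v4) — ¬v2 is true.
  12. (¬v2 ∨ v3) — ¬v2 is true.
  13. (¬v2 ∨ ¬v5 ∨ v6) — ¬v2 is true.
  14. (¬v6 ∨ v5) — v5 is true.
  15. (¬v1 ∨ v2) — ¬v1 is true.
  16. (v5 ∨ v2) — v5 is true.
  17. (¬v1 ∨ ¬v6) — ¬v1 is true.
  18. (v1 ∨ ¬v6 ∨ ¬v3) — ¬v3 is true.
  19. (v5 ∨ v1 ∨ v6) — v5 is true.
  20. (v1 ∨ ¬v4) — ¬v4 is true.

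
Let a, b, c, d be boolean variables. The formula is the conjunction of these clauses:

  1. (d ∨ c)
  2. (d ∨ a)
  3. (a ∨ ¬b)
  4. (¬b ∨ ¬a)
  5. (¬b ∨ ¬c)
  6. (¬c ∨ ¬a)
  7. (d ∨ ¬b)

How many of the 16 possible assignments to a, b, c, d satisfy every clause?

3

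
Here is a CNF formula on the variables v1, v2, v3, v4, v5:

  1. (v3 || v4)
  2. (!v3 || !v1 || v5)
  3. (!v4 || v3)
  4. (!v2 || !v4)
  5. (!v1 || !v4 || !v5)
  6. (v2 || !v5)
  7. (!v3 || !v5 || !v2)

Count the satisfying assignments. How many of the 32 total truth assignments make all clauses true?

3

The models are:
  v1=0 v2=0 v3=1 v4=0 v5=0
  v1=0 v2=0 v3=1 v4=1 v5=0
  v1=0 v2=1 v3=1 v4=0 v5=0
That's 3 in total.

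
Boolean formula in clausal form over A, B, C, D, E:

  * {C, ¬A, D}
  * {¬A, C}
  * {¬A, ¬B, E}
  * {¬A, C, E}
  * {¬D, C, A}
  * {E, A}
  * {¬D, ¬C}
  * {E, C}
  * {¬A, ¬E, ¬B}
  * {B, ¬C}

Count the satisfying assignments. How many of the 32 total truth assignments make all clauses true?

3

The models are:
  A=0 B=0 C=0 D=0 E=1
  A=0 B=1 C=0 D=0 E=1
  A=0 B=1 C=1 D=0 E=1
That's 3 in total.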